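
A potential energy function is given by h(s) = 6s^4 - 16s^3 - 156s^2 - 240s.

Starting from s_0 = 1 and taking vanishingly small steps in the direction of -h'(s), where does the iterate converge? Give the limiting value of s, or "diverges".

h'(s) = 24(s - 5)(s + 1)(s + 2), so h'(1) = -576.
Gradient descent moves in the -h' direction, i.e. s is increasing.
The nearest critical point in that direction is s = 5, where h'' = 1008 > 0 (a local minimum). The iterate converges there.

5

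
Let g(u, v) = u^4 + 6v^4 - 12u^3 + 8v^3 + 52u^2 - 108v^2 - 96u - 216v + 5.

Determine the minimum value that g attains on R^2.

-977

g(u,v) separates as P(u) + Q(v) + 5, so its minimum is min P + min Q + 5.
P'(u) = 4(u - 4)(u - 3)(u - 2) vanishes at u ∈ {2, 3, 4}; Q'(v) = 24(v - 3)(v + 1)(v + 3) vanishes at v ∈ {-3, -1, 3}.
Local minima of P (where P''>0): P(2)=-64, P(4)=-64. Local minima of Q: Q(-3)=-54, Q(3)=-918.
So the global minimum of g is P(2) + Q(3) + 5 = -64 − 918 + 5 = -977, attained at (2, 3).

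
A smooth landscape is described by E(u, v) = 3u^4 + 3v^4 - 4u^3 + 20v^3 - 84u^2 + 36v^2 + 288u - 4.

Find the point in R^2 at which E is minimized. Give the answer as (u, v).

E(u,v) separates as P(u) + Q(v) − 4, so its minimum is min P + min Q − 4.
P'(u) = 12(u - 3)(u - 2)(u + 4) vanishes at u ∈ {-4, 2, 3}; Q'(v) = 12v(v + 2)(v + 3) vanishes at v ∈ {-3, -2, 0}.
Local minima of P (where P''>0): P(-4)=-1472, P(3)=243. Local minima of Q: Q(-3)=27, Q(0)=0.
So the global minimum of E is P(-4) + Q(0) − 4 = -1472 + 0 − 4 = -1476, attained at (-4, 0).

(-4, 0)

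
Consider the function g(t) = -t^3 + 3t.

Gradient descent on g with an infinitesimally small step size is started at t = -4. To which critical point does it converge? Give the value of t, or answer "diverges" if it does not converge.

g'(t) = -3(t - 1)(t + 1), so g'(-4) = -45.
Gradient descent moves in the -g' direction, i.e. t is increasing.
The nearest critical point in that direction is t = -1, where g'' = 6 > 0 (a local minimum). The iterate converges there.

-1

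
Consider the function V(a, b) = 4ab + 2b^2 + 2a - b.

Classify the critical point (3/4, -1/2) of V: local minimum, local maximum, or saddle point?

saddle point

The Hessian of V is constant: H = [[0, 4], [4, 4]].
det(H) = 0·4 − 4² = -16.
Since det(H) < 0, H is indefinite and the critical point is a saddle point.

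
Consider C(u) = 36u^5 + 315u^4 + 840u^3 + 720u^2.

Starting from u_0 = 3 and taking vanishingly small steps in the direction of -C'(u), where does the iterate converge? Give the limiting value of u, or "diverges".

0

C'(u) = 180u(u + 1)(u + 2)(u + 4), so C'(3) = 75600.
Gradient descent moves in the -C' direction, i.e. u is decreasing.
The nearest critical point in that direction is u = 0, where C'' = 1440 > 0 (a local minimum). The iterate converges there.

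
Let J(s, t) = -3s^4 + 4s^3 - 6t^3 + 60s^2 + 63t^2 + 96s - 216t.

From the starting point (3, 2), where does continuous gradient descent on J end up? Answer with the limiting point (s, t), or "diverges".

(-1, 3)

J is separable, so gradient descent decouples: s follows -∂J/∂s, t follows -∂J/∂t.
∂J/∂s = -12(s - 4)(s + 1)(s + 2); at s=3 this is 240, so s decreases.
∂J/∂t = -18(t - 4)(t - 3); at t=2 this is -36, so t increases.
s converges to its nearest critical value -1 (a local min of the s-part); t converges to 3. The iterate converges to (-1, 3).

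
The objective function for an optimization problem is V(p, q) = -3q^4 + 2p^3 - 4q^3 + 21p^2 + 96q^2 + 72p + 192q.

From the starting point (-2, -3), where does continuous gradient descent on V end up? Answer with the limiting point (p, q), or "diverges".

V is separable, so gradient descent decouples: p follows -∂V/∂p, q follows -∂V/∂q.
∂V/∂p = 6(p + 3)(p + 4); at p=-2 this is 12, so p decreases.
∂V/∂q = -12(q - 4)(q + 1)(q + 4); at q=-3 this is -168, so q increases.
p converges to its nearest critical value -3 (a local min of the p-part); q converges to -1. The iterate converges to (-3, -1).

(-3, -1)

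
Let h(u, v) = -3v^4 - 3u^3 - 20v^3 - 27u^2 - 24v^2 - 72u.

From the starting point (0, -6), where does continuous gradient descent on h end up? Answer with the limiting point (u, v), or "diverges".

diverges

h is separable, so gradient descent decouples: u follows -∂h/∂u, v follows -∂h/∂v.
∂h/∂u = -9(u + 2)(u + 4); at u=0 this is -72, so u increases.
∂h/∂v = -12v(v + 1)(v + 4); at v=-6 this is 720, so v decreases.
The u-coordinate has no critical point in that direction and runs off to infinity.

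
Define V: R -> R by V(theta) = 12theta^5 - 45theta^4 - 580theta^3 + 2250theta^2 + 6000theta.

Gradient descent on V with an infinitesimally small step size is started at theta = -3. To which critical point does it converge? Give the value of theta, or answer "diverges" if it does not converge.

V'(theta) = 60(theta - 5)(theta - 4)(theta + 1)(theta + 5), so V'(-3) = -13440.
Gradient descent moves in the -V' direction, i.e. theta is increasing.
The nearest critical point in that direction is theta = -1, where V'' = 7200 > 0 (a local minimum). The iterate converges there.

-1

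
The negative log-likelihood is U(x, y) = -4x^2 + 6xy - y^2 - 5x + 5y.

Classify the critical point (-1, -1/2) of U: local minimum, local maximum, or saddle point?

saddle point

The Hessian of U is constant: H = [[-8, 6], [6, -2]].
det(H) = (-8)·(-2) − 6² = -20.
Since det(H) < 0, H is indefinite and the critical point is a saddle point.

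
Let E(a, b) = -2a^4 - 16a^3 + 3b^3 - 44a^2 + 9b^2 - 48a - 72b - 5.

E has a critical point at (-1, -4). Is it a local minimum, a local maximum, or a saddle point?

The mixed partial ∂²E/∂a∂b is 0, so the Hessian at any point is diag(E_aa, E_bb) = diag(-8(3a^2 + 12a + 11), 18(b + 1)).
At (-1, -4): H = diag(-16, -54).
Both eigenvalues are negative, so H is negative definite: a local maximum.

local maximum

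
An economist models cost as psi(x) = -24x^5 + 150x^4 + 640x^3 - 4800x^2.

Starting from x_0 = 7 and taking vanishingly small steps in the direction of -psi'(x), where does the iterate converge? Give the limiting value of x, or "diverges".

psi'(x) = -120x(x - 5)(x - 4)(x + 4), so psi'(7) = -55440.
Gradient descent moves in the -psi' direction, i.e. x is increasing.
There is no critical point above x=7, and psi' keeps the same sign, so the iterate runs off to +∞.

diverges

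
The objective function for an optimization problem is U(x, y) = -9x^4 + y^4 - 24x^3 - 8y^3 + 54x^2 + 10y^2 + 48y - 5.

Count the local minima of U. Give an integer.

U separates as a function of x plus a function of y, so ∇U=0 decouples.
∂U/∂x = -36x(x - 1)(x + 3) = 0 at x ∈ {-3, 0, 1}; ∂U/∂y = 4(y - 4)(y - 3)(y + 1) = 0 at y ∈ {-1, 3, 4}.
The Hessian is diagonal: diag(U_xx, U_yy). Second derivatives: U_xx(-3)=-432, U_xx(0)=108, U_xx(1)=-144; U_yy(-1)=80, U_yy(3)=-16, U_yy(4)=20.
Local minima occur where both diagonal entries positive: (0, -1), (0, 4). Count: 2.

2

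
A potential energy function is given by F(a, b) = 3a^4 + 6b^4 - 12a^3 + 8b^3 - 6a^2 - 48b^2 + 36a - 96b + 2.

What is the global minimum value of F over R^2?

-249

F(a,b) separates as P(a) + Q(b) + 2, so its minimum is min P + min Q + 2.
P'(a) = 12(a - 3)(a - 1)(a + 1) vanishes at a ∈ {-1, 1, 3}; Q'(b) = 24(b - 2)(b + 1)(b + 2) vanishes at b ∈ {-2, -1, 2}.
Local minima of P (where P''>0): P(-1)=-27, P(3)=-27. Local minima of Q: Q(-2)=32, Q(2)=-224.
So the global minimum of F is P(-1) + Q(2) + 2 = -27 − 224 + 2 = -249, attained at (-1, 2).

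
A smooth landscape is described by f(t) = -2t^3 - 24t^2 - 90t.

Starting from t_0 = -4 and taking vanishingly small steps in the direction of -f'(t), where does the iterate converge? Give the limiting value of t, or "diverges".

-5

f'(t) = -6(t + 3)(t + 5), so f'(-4) = 6.
Gradient descent moves in the -f' direction, i.e. t is decreasing.
The nearest critical point in that direction is t = -5, where f'' = 12 > 0 (a local minimum). The iterate converges there.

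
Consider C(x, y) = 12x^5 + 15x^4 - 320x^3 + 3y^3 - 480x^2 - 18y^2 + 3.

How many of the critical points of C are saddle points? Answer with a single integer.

4

C separates as a function of x plus a function of y, so ∇C=0 decouples.
∂C/∂x = 60x(x - 4)(x + 1)(x + 4) = 0 at x ∈ {-4, -1, 0, 4}; ∂C/∂y = 9y(y - 4) = 0 at y ∈ {0, 4}.
The Hessian is diagonal: diag(C_xx, C_yy). Second derivatives: C_xx(-4)=-5760, C_xx(-1)=900, C_xx(0)=-960, C_xx(4)=9600; C_yy(0)=-36, C_yy(4)=36.
Saddle points occur where the two diagonal entries have opposite signs: (-4, 4), (-1, 0), (0, 4), (4, 0). Count: 4.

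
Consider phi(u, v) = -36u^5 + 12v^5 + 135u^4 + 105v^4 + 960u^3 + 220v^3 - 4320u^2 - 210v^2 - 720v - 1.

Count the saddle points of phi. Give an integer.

8

phi separates as a function of u plus a function of v, so ∇phi=0 decouples.
∂phi/∂u = -180u(u - 4)(u - 3)(u + 4) = 0 at u ∈ {-4, 0, 3, 4}; ∂phi/∂v = 60(v - 1)(v + 1)(v + 3)(v + 4) = 0 at v ∈ {-4, -3, -1, 1}.
The Hessian is diagonal: diag(phi_uu, phi_vv). Second derivatives: phi_uu(-4)=40320, phi_uu(0)=-8640, phi_uu(3)=3780, phi_uu(4)=-5760; phi_vv(-4)=-900, phi_vv(-3)=480, phi_vv(-1)=-720, phi_vv(1)=2400.
Saddle points occur where the two diagonal entries have opposite signs: (-4, -4), (-4, -1), (0, -3), (0, 1), (3, -4), (3, -1), (4, -3), (4, 1). Count: 8.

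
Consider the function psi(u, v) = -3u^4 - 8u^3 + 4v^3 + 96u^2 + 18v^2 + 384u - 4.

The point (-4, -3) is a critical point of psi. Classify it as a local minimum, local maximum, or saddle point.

The mixed partial ∂²psi/∂u∂v is 0, so the Hessian at any point is diag(psi_uu, psi_vv) = diag(12(-3u^2 - 4u + 16), 12(2v + 3)).
At (-4, -3): H = diag(-192, -36).
Both eigenvalues are negative, so H is negative definite: a local maximum.

local maximum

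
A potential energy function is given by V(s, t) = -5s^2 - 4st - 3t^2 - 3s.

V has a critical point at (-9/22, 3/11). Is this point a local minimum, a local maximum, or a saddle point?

The Hessian of V is constant: H = [[-10, -4], [-4, -6]].
det(H) = (-10)·(-6) − (-4)² = 44.
det(H) > 0 and tr(H) = -16 < 0, so H is negative definite and the point is a local maximum.

local maximum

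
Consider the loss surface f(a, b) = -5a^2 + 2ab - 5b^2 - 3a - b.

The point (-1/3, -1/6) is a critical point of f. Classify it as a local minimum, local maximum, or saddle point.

The Hessian of f is constant: H = [[-10, 2], [2, -10]].
det(H) = (-10)·(-10) − 2² = 96.
det(H) > 0 and tr(H) = -20 < 0, so H is negative definite and the point is a local maximum.

local maximum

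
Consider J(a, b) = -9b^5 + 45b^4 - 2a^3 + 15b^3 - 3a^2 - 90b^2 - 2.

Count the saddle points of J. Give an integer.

J separates as a function of a plus a function of b, so ∇J=0 decouples.
∂J/∂a = -6a(a + 1) = 0 at a ∈ {-1, 0}; ∂J/∂b = -45b(b - 4)(b - 1)(b + 1) = 0 at b ∈ {-1, 0, 1, 4}.
The Hessian is diagonal: diag(J_aa, J_bb). Second derivatives: J_aa(-1)=6, J_aa(0)=-6; J_bb(-1)=450, J_bb(0)=-180, J_bb(1)=270, J_bb(4)=-2700.
Saddle points occur where the two diagonal entries have opposite signs: (-1, 0), (-1, 4), (0, -1), (0, 1). Count: 4.

4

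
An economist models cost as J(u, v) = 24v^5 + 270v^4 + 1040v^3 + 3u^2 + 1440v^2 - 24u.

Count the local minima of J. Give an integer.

2

J separates as a function of u plus a function of v, so ∇J=0 decouples.
∂J/∂u = 6(u - 4) = 0 at u ∈ {4}; ∂J/∂v = 120v(v + 2)(v + 3)(v + 4) = 0 at v ∈ {-4, -3, -2, 0}.
The Hessian is diagonal: diag(J_uu, J_vv). Second derivatives: J_uu(4)=6; J_vv(-4)=-960, J_vv(-3)=360, J_vv(-2)=-480, J_vv(0)=2880.
Local minima occur where both diagonal entries positive: (4, -3), (4, 0). Count: 2.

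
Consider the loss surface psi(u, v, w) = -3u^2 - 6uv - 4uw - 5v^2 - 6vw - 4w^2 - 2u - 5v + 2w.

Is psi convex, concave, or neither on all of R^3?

psi is quadratic, so its Hessian is the constant matrix H = [[-6, -6, -4], [-6, -10, -6], [-4, -6, -8]].
Leading principal minors: -6, 24, -104.
Signs alternate −, +, − ⇒ H ≺ 0 ⇒ concave.

concave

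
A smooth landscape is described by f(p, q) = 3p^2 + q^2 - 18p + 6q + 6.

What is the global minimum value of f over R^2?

-30

f(p,q) separates as A(p) + B(q) + 6, so its minimum is min A + min B + 6.
A'(p) = 6p - 18 vanishes at p ∈ {3}; B'(q) = 2q + 6 vanishes at q ∈ {-3}.
Local minima of A (where A''>0): A(3)=-27. Local minima of B: B(-3)=-9.
So the global minimum of f is A(3) + B(-3) + 6 = -27 − 9 + 6 = -30, attained at (3, -3).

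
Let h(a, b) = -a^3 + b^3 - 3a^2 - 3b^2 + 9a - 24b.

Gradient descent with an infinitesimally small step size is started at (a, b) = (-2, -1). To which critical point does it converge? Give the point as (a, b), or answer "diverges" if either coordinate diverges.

(-3, 4)

h is separable, so gradient descent decouples: a follows -∂h/∂a, b follows -∂h/∂b.
∂h/∂a = -3(a - 1)(a + 3); at a=-2 this is 9, so a decreases.
∂h/∂b = 3(b - 4)(b + 2); at b=-1 this is -15, so b increases.
a converges to its nearest critical value -3 (a local min of the a-part); b converges to 4. The iterate converges to (-3, 4).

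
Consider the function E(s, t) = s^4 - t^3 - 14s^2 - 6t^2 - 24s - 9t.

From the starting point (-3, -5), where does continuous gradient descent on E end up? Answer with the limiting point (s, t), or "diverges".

(-2, -3)

E is separable, so gradient descent decouples: s follows -∂E/∂s, t follows -∂E/∂t.
∂E/∂s = 4(s - 3)(s + 1)(s + 2); at s=-3 this is -48, so s increases.
∂E/∂t = -3(t + 1)(t + 3); at t=-5 this is -24, so t increases.
s converges to its nearest critical value -2 (a local min of the s-part); t converges to -3. The iterate converges to (-2, -3).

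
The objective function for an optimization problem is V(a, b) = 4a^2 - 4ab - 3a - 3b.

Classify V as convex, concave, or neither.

neither

V is quadratic, so its Hessian is the constant matrix H = [[8, -4], [-4, 0]].
det(H) = -16, tr(H) = 8.
det(H) < 0, so H is indefinite: neither convex nor concave.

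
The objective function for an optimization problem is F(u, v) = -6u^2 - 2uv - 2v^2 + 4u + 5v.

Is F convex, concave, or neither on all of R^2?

concave

F is quadratic, so its Hessian is the constant matrix H = [[-12, -2], [-2, -4]].
det(H) = 44, tr(H) = -16.
det(H) > 0 and tr(H) < 0, so H is negative definite everywhere: concave.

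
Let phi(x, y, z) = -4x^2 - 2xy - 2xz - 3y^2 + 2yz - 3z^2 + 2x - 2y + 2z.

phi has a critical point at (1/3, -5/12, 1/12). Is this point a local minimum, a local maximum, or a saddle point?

The Hessian is constant: H = [[-8, -2, -2], [-2, -6, 2], [-2, 2, -6]].
Leading principal minors: Δ₁ = -8, Δ₂ = 44, Δ₃ = -192.
The minors alternate sign starting negative (−, +, −), so H is negative definite: a local maximum.

local maximum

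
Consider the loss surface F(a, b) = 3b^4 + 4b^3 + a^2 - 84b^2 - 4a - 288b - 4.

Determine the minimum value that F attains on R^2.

-1480

F(a,b) separates as P(a) + Q(b) − 4, so its minimum is min P + min Q − 4.
P'(a) = 2a - 4 vanishes at a ∈ {2}; Q'(b) = 12(b - 4)(b + 2)(b + 3) vanishes at b ∈ {-3, -2, 4}.
Local minima of P (where P''>0): P(2)=-4. Local minima of Q: Q(-3)=243, Q(4)=-1472.
So the global minimum of F is P(2) + Q(4) − 4 = -4 − 1472 − 4 = -1480, attained at (2, 4).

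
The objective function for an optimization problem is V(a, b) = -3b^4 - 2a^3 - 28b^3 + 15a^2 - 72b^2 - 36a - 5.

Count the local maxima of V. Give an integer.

V separates as a function of a plus a function of b, so ∇V=0 decouples.
∂V/∂a = -6(a - 3)(a - 2) = 0 at a ∈ {2, 3}; ∂V/∂b = -12b(b + 3)(b + 4) = 0 at b ∈ {-4, -3, 0}.
The Hessian is diagonal: diag(V_aa, V_bb). Second derivatives: V_aa(2)=6, V_aa(3)=-6; V_bb(-4)=-48, V_bb(-3)=36, V_bb(0)=-144.
Local maxima occur where both diagonal entries negative: (3, -4), (3, 0). Count: 2.

2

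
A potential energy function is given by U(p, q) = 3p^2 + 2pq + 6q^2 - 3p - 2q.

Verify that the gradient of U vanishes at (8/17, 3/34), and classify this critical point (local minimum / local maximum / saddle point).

∇U = (6p + 2q - 3, 2p + 12q - 2); substituting (8/17, 3/34) gives ∇U = (0, 0), so (8/17, 3/34) is indeed a critical point.
The Hessian of U is constant: H = [[6, 2], [2, 12]].
det(H) = 6·12 − 2² = 68.
det(H) > 0 and tr(H) = 18 > 0, so H is positive definite and the point is a local minimum.

local minimum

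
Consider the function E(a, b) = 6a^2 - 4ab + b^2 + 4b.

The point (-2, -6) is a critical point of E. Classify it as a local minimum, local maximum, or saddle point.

The Hessian of E is constant: H = [[12, -4], [-4, 2]].
det(H) = 12·2 − (-4)² = 8.
det(H) > 0 and tr(H) = 14 > 0, so H is positive definite and the point is a local minimum.

local minimum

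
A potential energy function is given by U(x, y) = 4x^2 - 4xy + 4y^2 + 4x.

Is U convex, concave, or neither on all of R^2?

U is quadratic, so its Hessian is the constant matrix H = [[8, -4], [-4, 8]].
det(H) = 48, tr(H) = 16.
det(H) > 0 and tr(H) > 0, so H is positive definite everywhere: convex.

convex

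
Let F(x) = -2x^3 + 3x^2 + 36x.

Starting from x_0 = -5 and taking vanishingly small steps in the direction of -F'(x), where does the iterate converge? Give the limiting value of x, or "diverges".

F'(x) = -6(x - 3)(x + 2), so F'(-5) = -144.
Gradient descent moves in the -F' direction, i.e. x is increasing.
The nearest critical point in that direction is x = -2, where F'' = 30 > 0 (a local minimum). The iterate converges there.

-2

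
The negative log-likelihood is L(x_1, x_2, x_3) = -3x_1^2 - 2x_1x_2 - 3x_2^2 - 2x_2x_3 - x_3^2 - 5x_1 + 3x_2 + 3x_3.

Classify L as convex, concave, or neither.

concave

L is quadratic, so its Hessian is the constant matrix H = [[-6, -2, 0], [-2, -6, -2], [0, -2, -2]].
Leading principal minors: -6, 32, -40.
Signs alternate −, +, − ⇒ H ≺ 0 ⇒ concave.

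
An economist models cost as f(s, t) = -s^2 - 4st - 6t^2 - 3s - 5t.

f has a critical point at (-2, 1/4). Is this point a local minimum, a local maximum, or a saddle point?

The Hessian of f is constant: H = [[-2, -4], [-4, -12]].
det(H) = (-2)·(-12) − (-4)² = 8.
det(H) > 0 and tr(H) = -14 < 0, so H is negative definite and the point is a local maximum.

local maximum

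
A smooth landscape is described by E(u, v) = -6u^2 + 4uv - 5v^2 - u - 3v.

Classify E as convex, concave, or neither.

concave

E is quadratic, so its Hessian is the constant matrix H = [[-12, 4], [4, -10]].
det(H) = 104, tr(H) = -22.
det(H) > 0 and tr(H) < 0, so H is negative definite everywhere: concave.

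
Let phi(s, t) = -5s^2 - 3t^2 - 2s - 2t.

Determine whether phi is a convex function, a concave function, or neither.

concave

phi is quadratic, so its Hessian is the constant matrix H = [[-10, 0], [0, -6]].
det(H) = 60, tr(H) = -16.
det(H) > 0 and tr(H) < 0, so H is negative definite everywhere: concave.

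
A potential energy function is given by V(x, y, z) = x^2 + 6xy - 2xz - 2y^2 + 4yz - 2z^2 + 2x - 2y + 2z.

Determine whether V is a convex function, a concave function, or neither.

V is quadratic, so its Hessian is the constant matrix H = [[2, 6, -2], [6, -4, 4], [-2, 4, -4]].
Leading principal minors: 2, -44, 64.
Neither pattern holds ⇒ H is indefinite ⇒ neither convex nor concave.

neither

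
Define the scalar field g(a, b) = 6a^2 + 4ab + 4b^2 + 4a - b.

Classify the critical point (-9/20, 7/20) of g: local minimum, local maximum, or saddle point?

local minimum

The Hessian of g is constant: H = [[12, 4], [4, 8]].
det(H) = 12·8 − 4² = 80.
det(H) > 0 and tr(H) = 20 > 0, so H is positive definite and the point is a local minimum.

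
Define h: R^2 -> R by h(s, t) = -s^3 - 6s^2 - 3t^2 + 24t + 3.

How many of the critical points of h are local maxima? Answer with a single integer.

h separates as a function of s plus a function of t, so ∇h=0 decouples.
∂h/∂s = -3s(s + 4) = 0 at s ∈ {-4, 0}; ∂h/∂t = -6(t - 4) = 0 at t ∈ {4}.
The Hessian is diagonal: diag(h_ss, h_tt). Second derivatives: h_ss(-4)=12, h_ss(0)=-12; h_tt(4)=-6.
Local maxima occur where both diagonal entries negative: (0, 4). Count: 1.

1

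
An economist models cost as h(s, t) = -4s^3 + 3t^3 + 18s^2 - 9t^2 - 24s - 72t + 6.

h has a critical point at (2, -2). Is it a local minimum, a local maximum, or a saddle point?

local maximum

The mixed partial ∂²h/∂s∂t is 0, so the Hessian at any point is diag(h_ss, h_tt) = diag(12(-2s + 3), 18(t - 1)).
At (2, -2): H = diag(-12, -54).
Both eigenvalues are negative, so H is negative definite: a local maximum.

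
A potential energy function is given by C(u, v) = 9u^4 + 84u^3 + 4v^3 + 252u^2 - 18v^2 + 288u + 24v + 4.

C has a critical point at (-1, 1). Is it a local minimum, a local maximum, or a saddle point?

The mixed partial ∂²C/∂u∂v is 0, so the Hessian at any point is diag(C_uu, C_vv) = diag(36(3u^2 + 14u + 14), 12(2v - 3)).
At (-1, 1): H = diag(108, -12).
The eigenvalues have opposite signs, so H is indefinite: a saddle point.

saddle point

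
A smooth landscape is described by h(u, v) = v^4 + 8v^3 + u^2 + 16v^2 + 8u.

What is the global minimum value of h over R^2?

h(u,v) separates as P(u) + Q(v), so its minimum is min P + min Q.
P'(u) = 2u + 8 vanishes at u ∈ {-4}; Q'(v) = 4v(v + 2)(v + 4) vanishes at v ∈ {-4, -2, 0}.
Local minima of P (where P''>0): P(-4)=-16. Local minima of Q: Q(-4)=0, Q(0)=0.
So the global minimum of h is P(-4) + Q(-4) = -16 + 0 = -16, attained at (-4, -4).

-16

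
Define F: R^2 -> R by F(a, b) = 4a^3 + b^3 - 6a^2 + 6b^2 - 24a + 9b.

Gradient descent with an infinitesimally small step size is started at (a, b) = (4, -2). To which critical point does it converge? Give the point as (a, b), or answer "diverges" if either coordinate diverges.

(2, -1)

F is separable, so gradient descent decouples: a follows -∂F/∂a, b follows -∂F/∂b.
∂F/∂a = 12(a - 2)(a + 1); at a=4 this is 120, so a decreases.
∂F/∂b = 3(b + 1)(b + 3); at b=-2 this is -3, so b increases.
a converges to its nearest critical value 2 (a local min of the a-part); b converges to -1. The iterate converges to (2, -1).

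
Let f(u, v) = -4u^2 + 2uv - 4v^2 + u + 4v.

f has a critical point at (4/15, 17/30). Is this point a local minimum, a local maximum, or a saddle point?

The Hessian of f is constant: H = [[-8, 2], [2, -8]].
det(H) = (-8)·(-8) − 2² = 60.
det(H) > 0 and tr(H) = -16 < 0, so H is negative definite and the point is a local maximum.

local maximum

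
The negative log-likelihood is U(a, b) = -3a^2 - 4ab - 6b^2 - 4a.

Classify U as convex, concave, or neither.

U is quadratic, so its Hessian is the constant matrix H = [[-6, -4], [-4, -12]].
det(H) = 56, tr(H) = -18.
det(H) > 0 and tr(H) < 0, so H is negative definite everywhere: concave.

concave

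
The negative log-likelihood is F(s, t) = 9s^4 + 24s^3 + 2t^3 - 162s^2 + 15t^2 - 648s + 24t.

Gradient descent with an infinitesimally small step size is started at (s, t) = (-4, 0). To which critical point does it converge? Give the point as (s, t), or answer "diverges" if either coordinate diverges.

(-3, -1)

F is separable, so gradient descent decouples: s follows -∂F/∂s, t follows -∂F/∂t.
∂F/∂s = 36(s - 3)(s + 2)(s + 3); at s=-4 this is -504, so s increases.
∂F/∂t = 6(t + 1)(t + 4); at t=0 this is 24, so t decreases.
s converges to its nearest critical value -3 (a local min of the s-part); t converges to -1. The iterate converges to (-3, -1).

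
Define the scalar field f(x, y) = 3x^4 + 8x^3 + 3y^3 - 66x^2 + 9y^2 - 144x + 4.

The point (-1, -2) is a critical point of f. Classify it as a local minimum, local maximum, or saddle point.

The mixed partial ∂²f/∂x∂y is 0, so the Hessian at any point is diag(f_xx, f_yy) = diag(12(3x^2 + 4x - 11), 18(y + 1)).
At (-1, -2): H = diag(-144, -18).
Both eigenvalues are negative, so H is negative definite: a local maximum.

local maximum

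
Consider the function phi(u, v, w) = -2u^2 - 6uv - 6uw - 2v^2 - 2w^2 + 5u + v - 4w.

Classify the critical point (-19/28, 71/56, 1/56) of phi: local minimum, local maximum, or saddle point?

saddle point

The Hessian is constant: H = [[-4, -6, -6], [-6, -4, 0], [-6, 0, -4]].
Leading principal minors: Δ₁ = -4, Δ₂ = -20, Δ₃ = 224.
The minors fit neither the all-positive nor the alternating-sign pattern, so H is indefinite: a saddle point.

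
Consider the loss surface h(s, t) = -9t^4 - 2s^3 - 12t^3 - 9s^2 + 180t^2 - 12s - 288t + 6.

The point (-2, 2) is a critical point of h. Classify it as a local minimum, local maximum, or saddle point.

saddle point

The mixed partial ∂²h/∂s∂t is 0, so the Hessian at any point is diag(h_ss, h_tt) = diag(-6(2s + 3), 36(-3t^2 - 2t + 10)).
At (-2, 2): H = diag(6, -216).
The eigenvalues have opposite signs, so H is indefinite: a saddle point.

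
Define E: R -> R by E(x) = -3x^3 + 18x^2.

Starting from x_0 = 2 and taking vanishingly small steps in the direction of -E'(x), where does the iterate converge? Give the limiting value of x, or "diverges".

E'(x) = -9x(x - 4), so E'(2) = 36.
Gradient descent moves in the -E' direction, i.e. x is decreasing.
The nearest critical point in that direction is x = 0, where E'' = 36 > 0 (a local minimum). The iterate converges there.

0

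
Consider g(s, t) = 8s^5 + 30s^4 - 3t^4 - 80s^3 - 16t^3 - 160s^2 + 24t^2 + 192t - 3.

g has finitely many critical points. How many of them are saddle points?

6

g separates as a function of s plus a function of t, so ∇g=0 decouples.
∂g/∂s = 40s(s - 2)(s + 1)(s + 4) = 0 at s ∈ {-4, -1, 0, 2}; ∂g/∂t = -12(t - 2)(t + 2)(t + 4) = 0 at t ∈ {-4, -2, 2}.
The Hessian is diagonal: diag(g_ss, g_tt). Second derivatives: g_ss(-4)=-2880, g_ss(-1)=360, g_ss(0)=-320, g_ss(2)=1440; g_tt(-4)=-144, g_tt(-2)=96, g_tt(2)=-288.
Saddle points occur where the two diagonal entries have opposite signs: (-4, -2), (-1, -4), (-1, 2), (0, -2), (2, -4), (2, 2). Count: 6.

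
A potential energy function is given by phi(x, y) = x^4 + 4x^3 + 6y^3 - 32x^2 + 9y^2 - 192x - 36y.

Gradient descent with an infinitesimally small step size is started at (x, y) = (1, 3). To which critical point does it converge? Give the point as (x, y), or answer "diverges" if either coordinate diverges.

phi is separable, so gradient descent decouples: x follows -∂phi/∂x, y follows -∂phi/∂y.
∂phi/∂x = 4(x - 4)(x + 3)(x + 4); at x=1 this is -240, so x increases.
∂phi/∂y = 18(y - 1)(y + 2); at y=3 this is 180, so y decreases.
x converges to its nearest critical value 4 (a local min of the x-part); y converges to 1. The iterate converges to (4, 1).

(4, 1)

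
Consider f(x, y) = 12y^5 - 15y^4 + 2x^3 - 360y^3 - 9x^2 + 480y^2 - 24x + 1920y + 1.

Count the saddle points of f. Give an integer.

4

f separates as a function of x plus a function of y, so ∇f=0 decouples.
∂f/∂x = 6(x - 4)(x + 1) = 0 at x ∈ {-1, 4}; ∂f/∂y = 60(y - 4)(y - 2)(y + 1)(y + 4) = 0 at y ∈ {-4, -1, 2, 4}.
The Hessian is diagonal: diag(f_xx, f_yy). Second derivatives: f_xx(-1)=-30, f_xx(4)=30; f_yy(-4)=-8640, f_yy(-1)=2700, f_yy(2)=-2160, f_yy(4)=4800.
Saddle points occur where the two diagonal entries have opposite signs: (-1, -1), (-1, 4), (4, -4), (4, 2). Count: 4.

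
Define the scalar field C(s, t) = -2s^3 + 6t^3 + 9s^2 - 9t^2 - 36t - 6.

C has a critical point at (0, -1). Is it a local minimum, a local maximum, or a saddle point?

saddle point

The mixed partial ∂²C/∂s∂t is 0, so the Hessian at any point is diag(C_ss, C_tt) = diag(6(-2s + 3), 18(2t - 1)).
At (0, -1): H = diag(18, -54).
The eigenvalues have opposite signs, so H is indefinite: a saddle point.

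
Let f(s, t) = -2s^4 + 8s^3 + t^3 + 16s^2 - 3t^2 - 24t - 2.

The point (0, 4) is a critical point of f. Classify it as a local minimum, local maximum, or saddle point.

local minimum

The mixed partial ∂²f/∂s∂t is 0, so the Hessian at any point is diag(f_ss, f_tt) = diag(8(-3s^2 + 6s + 4), 6(t - 1)).
At (0, 4): H = diag(32, 18).
Both eigenvalues are positive, so H is positive definite: a local minimum.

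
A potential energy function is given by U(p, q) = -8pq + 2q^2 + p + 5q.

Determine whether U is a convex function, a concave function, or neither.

U is quadratic, so its Hessian is the constant matrix H = [[0, -8], [-8, 4]].
det(H) = -64, tr(H) = 4.
det(H) < 0, so H is indefinite: neither convex nor concave.

neither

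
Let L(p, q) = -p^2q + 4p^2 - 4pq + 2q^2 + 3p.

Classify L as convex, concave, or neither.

The term -p^2q is cubic, so the Hessian is not constant.
∂²L/∂p² = -2q + 8, which takes both signs as q varies (negative for sufficiently large q). A diagonal entry of the Hessian changing sign means the Hessian is neither positive- nor negative-semidefinite on all of R^2.

neither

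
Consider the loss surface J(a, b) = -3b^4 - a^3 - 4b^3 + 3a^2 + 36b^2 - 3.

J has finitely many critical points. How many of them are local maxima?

J separates as a function of a plus a function of b, so ∇J=0 decouples.
∂J/∂a = -3a(a - 2) = 0 at a ∈ {0, 2}; ∂J/∂b = -12b(b - 2)(b + 3) = 0 at b ∈ {-3, 0, 2}.
The Hessian is diagonal: diag(J_aa, J_bb). Second derivatives: J_aa(0)=6, J_aa(2)=-6; J_bb(-3)=-180, J_bb(0)=72, J_bb(2)=-120.
Local maxima occur where both diagonal entries negative: (2, -3), (2, 2). Count: 2.

2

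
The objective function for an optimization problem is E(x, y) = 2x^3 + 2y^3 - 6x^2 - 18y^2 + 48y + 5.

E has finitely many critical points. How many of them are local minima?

1

E separates as a function of x plus a function of y, so ∇E=0 decouples.
∂E/∂x = 6x(x - 2) = 0 at x ∈ {0, 2}; ∂E/∂y = 6(y - 4)(y - 2) = 0 at y ∈ {2, 4}.
The Hessian is diagonal: diag(E_xx, E_yy). Second derivatives: E_xx(0)=-12, E_xx(2)=12; E_yy(2)=-12, E_yy(4)=12.
Local minima occur where both diagonal entries positive: (2, 4). Count: 1.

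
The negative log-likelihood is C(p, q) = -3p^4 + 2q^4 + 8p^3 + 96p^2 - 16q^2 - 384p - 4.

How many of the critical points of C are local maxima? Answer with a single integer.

C separates as a function of p plus a function of q, so ∇C=0 decouples.
∂C/∂p = -12(p - 4)(p - 2)(p + 4) = 0 at p ∈ {-4, 2, 4}; ∂C/∂q = 8q(q - 2)(q + 2) = 0 at q ∈ {-2, 0, 2}.
The Hessian is diagonal: diag(C_pp, C_qq). Second derivatives: C_pp(-4)=-576, C_pp(2)=144, C_pp(4)=-192; C_qq(-2)=64, C_qq(0)=-32, C_qq(2)=64.
Local maxima occur where both diagonal entries negative: (-4, 0), (4, 0). Count: 2.

2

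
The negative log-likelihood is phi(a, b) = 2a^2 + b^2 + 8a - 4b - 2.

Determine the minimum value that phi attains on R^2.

-14

phi(a,b) separates as P(a) + Q(b) − 2, so its minimum is min P + min Q − 2.
P'(a) = 4a + 8 vanishes at a ∈ {-2}; Q'(b) = 2b - 4 vanishes at b ∈ {2}.
Local minima of P (where P''>0): P(-2)=-8. Local minima of Q: Q(2)=-4.
So the global minimum of phi is P(-2) + Q(2) − 2 = -8 − 4 − 2 = -14, attained at (-2, 2).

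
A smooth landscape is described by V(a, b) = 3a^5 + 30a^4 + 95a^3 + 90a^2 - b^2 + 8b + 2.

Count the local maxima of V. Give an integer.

2

V separates as a function of a plus a function of b, so ∇V=0 decouples.
∂V/∂a = 15a(a + 1)(a + 3)(a + 4) = 0 at a ∈ {-4, -3, -1, 0}; ∂V/∂b = -2(b - 4) = 0 at b ∈ {4}.
The Hessian is diagonal: diag(V_aa, V_bb). Second derivatives: V_aa(-4)=-180, V_aa(-3)=90, V_aa(-1)=-90, V_aa(0)=180; V_bb(4)=-2.
Local maxima occur where both diagonal entries negative: (-4, 4), (-1, 4). Count: 2.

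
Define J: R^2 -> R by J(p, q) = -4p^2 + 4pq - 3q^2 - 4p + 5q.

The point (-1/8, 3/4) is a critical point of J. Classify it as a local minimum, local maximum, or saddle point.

local maximum

The Hessian of J is constant: H = [[-8, 4], [4, -6]].
det(H) = (-8)·(-6) − 4² = 32.
det(H) > 0 and tr(H) = -14 < 0, so H is negative definite and the point is a local maximum.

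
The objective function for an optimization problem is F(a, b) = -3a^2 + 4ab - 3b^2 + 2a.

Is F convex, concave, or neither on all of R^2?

concave

F is quadratic, so its Hessian is the constant matrix H = [[-6, 4], [4, -6]].
det(H) = 20, tr(H) = -12.
det(H) > 0 and tr(H) < 0, so H is negative definite everywhere: concave.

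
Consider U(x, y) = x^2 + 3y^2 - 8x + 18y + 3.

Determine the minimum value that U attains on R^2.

-40

U(x,y) separates as P(x) + Q(y) + 3, so its minimum is min P + min Q + 3.
P'(x) = 2x - 8 vanishes at x ∈ {4}; Q'(y) = 6y + 18 vanishes at y ∈ {-3}.
Local minima of P (where P''>0): P(4)=-16. Local minima of Q: Q(-3)=-27.
So the global minimum of U is P(4) + Q(-3) + 3 = -16 − 27 + 3 = -40, attained at (4, -3).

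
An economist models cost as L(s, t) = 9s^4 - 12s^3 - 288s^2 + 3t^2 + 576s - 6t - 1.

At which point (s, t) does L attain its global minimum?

(-4, 1)

L(s,t) separates as P(s) + Q(t) − 1, so its minimum is min P + min Q − 1.
P'(s) = 36(s - 4)(s - 1)(s + 4) vanishes at s ∈ {-4, 1, 4}; Q'(t) = 6(t - 1) vanishes at t ∈ {1}.
Local minima of P (where P''>0): P(-4)=-3840, P(4)=-768. Local minima of Q: Q(1)=-3.
So the global minimum of L is P(-4) + Q(1) − 1 = -3840 − 3 − 1 = -3844, attained at (-4, 1).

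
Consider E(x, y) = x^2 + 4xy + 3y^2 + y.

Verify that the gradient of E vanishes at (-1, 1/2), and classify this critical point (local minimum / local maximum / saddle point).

∇E = (2x + 4y, 4x + 6y + 1); substituting (-1, 1/2) gives ∇E = (0, 0), so (-1, 1/2) is indeed a critical point.
The Hessian of E is constant: H = [[2, 4], [4, 6]].
det(H) = 2·6 − 4² = -4.
Since det(H) < 0, H is indefinite and the critical point is a saddle point.

saddle point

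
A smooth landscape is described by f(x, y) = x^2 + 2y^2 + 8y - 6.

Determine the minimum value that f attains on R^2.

-14

f(x,y) separates as P(x) + Q(y) − 6, so its minimum is min P + min Q − 6.
P'(x) = 2x vanishes at x ∈ {0}; Q'(y) = 4y + 8 vanishes at y ∈ {-2}.
Local minima of P (where P''>0): P(0)=0. Local minima of Q: Q(-2)=-8.
So the global minimum of f is P(0) + Q(-2) − 6 = 0 − 8 − 6 = -14, attained at (0, -2).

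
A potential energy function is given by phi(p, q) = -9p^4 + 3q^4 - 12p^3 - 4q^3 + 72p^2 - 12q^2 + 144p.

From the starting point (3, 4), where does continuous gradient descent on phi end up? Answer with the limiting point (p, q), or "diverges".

diverges

phi is separable, so gradient descent decouples: p follows -∂phi/∂p, q follows -∂phi/∂q.
∂phi/∂p = -36(p - 2)(p + 1)(p + 2); at p=3 this is -720, so p increases.
∂phi/∂q = 12q(q - 2)(q + 1); at q=4 this is 480, so q decreases.
The p-coordinate has no critical point in that direction and runs off to infinity.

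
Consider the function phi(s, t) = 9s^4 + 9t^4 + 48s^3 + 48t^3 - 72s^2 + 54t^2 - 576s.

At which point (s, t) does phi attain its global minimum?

phi(s,t) separates as P(s) + Q(t), so its minimum is min P + min Q.
P'(s) = 36(s - 2)(s + 2)(s + 4) vanishes at s ∈ {-4, -2, 2}; Q'(t) = 36t(t + 1)(t + 3) vanishes at t ∈ {-3, -1, 0}.
Local minima of P (where P''>0): P(-4)=384, P(2)=-912. Local minima of Q: Q(-3)=-81, Q(0)=0.
So the global minimum of phi is P(2) + Q(-3) = -912 − 81 = -993, attained at (2, -3).

(2, -3)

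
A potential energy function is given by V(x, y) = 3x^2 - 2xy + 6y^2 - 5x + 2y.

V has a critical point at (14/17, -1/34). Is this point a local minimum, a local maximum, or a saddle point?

The Hessian of V is constant: H = [[6, -2], [-2, 12]].
det(H) = 6·12 − (-2)² = 68.
det(H) > 0 and tr(H) = 18 > 0, so H is positive definite and the point is a local minimum.

local minimum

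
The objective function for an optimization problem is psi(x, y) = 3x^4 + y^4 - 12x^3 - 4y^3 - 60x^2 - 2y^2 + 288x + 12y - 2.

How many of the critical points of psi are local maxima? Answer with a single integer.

1

psi separates as a function of x plus a function of y, so ∇psi=0 decouples.
∂psi/∂x = 12(x - 4)(x - 2)(x + 3) = 0 at x ∈ {-3, 2, 4}; ∂psi/∂y = 4(y - 3)(y - 1)(y + 1) = 0 at y ∈ {-1, 1, 3}.
The Hessian is diagonal: diag(psi_xx, psi_yy). Second derivatives: psi_xx(-3)=420, psi_xx(2)=-120, psi_xx(4)=168; psi_yy(-1)=32, psi_yy(1)=-16, psi_yy(3)=32.
Local maxima occur where both diagonal entries negative: (2, 1). Count: 1.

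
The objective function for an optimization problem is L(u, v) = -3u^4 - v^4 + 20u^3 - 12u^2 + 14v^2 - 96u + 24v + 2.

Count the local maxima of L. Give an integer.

L separates as a function of u plus a function of v, so ∇L=0 decouples.
∂L/∂u = -12(u - 4)(u - 2)(u + 1) = 0 at u ∈ {-1, 2, 4}; ∂L/∂v = -4(v - 3)(v + 1)(v + 2) = 0 at v ∈ {-2, -1, 3}.
The Hessian is diagonal: diag(L_uu, L_vv). Second derivatives: L_uu(-1)=-180, L_uu(2)=72, L_uu(4)=-120; L_vv(-2)=-20, L_vv(-1)=16, L_vv(3)=-80.
Local maxima occur where both diagonal entries negative: (-1, -2), (-1, 3), (4, -2), (4, 3). Count: 4.

4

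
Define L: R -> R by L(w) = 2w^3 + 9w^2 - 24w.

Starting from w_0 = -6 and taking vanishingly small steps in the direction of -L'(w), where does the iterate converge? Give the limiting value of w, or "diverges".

diverges

L'(w) = 6(w - 1)(w + 4), so L'(-6) = 84.
Gradient descent moves in the -L' direction, i.e. w is decreasing.
There is no critical point below w=-6, and L' keeps the same sign, so the iterate runs off to −∞.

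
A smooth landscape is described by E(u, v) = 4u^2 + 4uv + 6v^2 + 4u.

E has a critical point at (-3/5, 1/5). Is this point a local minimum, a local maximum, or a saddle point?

local minimum

The Hessian of E is constant: H = [[8, 4], [4, 12]].
det(H) = 8·12 − 4² = 80.
det(H) > 0 and tr(H) = 20 > 0, so H is positive definite and the point is a local minimum.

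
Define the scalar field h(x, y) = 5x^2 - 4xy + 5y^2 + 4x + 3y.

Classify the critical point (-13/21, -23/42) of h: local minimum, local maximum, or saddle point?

The Hessian of h is constant: H = [[10, -4], [-4, 10]].
det(H) = 10·10 − (-4)² = 84.
det(H) > 0 and tr(H) = 20 > 0, so H is positive definite and the point is a local minimum.

local minimum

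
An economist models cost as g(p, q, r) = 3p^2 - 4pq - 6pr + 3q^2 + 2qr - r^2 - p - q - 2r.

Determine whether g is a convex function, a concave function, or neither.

g is quadratic, so its Hessian is the constant matrix H = [[6, -4, -6], [-4, 6, 2], [-6, 2, -2]].
Leading principal minors: 6, 20, -184.
Neither pattern holds ⇒ H is indefinite ⇒ neither convex nor concave.

neither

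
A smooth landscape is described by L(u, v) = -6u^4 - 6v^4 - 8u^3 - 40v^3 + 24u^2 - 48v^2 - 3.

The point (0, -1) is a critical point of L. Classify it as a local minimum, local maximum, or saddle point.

The mixed partial ∂²L/∂u∂v is 0, so the Hessian at any point is diag(L_uu, L_vv) = diag(24(-3u^2 - 2u + 2), -24(3v^2 + 10v + 4)).
At (0, -1): H = diag(48, 72).
Both eigenvalues are positive, so H is positive definite: a local minimum.

local minimum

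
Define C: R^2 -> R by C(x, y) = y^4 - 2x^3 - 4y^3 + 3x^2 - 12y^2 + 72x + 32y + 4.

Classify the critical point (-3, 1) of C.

The mixed partial ∂²C/∂x∂y is 0, so the Hessian at any point is diag(C_xx, C_yy) = diag(6(-2x + 1), 12(y^2 - 2y - 2)).
At (-3, 1): H = diag(42, -36).
The eigenvalues have opposite signs, so H is indefinite: a saddle point.

saddle point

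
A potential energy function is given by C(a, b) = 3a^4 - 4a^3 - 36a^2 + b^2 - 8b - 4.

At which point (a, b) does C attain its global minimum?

(3, 4)

C(a,b) separates as P(a) + Q(b) − 4, so its minimum is min P + min Q − 4.
P'(a) = 12a(a - 3)(a + 2) vanishes at a ∈ {-2, 0, 3}; Q'(b) = 2b - 8 vanishes at b ∈ {4}.
Local minima of P (where P''>0): P(-2)=-64, P(3)=-189. Local minima of Q: Q(4)=-16.
So the global minimum of C is P(3) + Q(4) − 4 = -189 − 16 − 4 = -209, attained at (3, 4).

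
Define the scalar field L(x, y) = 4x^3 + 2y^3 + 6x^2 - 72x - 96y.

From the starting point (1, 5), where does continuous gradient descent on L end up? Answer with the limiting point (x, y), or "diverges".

(2, 4)

L is separable, so gradient descent decouples: x follows -∂L/∂x, y follows -∂L/∂y.
∂L/∂x = 12(x - 2)(x + 3); at x=1 this is -48, so x increases.
∂L/∂y = 6(y - 4)(y + 4); at y=5 this is 54, so y decreases.
x converges to its nearest critical value 2 (a local min of the x-part); y converges to 4. The iterate converges to (2, 4).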